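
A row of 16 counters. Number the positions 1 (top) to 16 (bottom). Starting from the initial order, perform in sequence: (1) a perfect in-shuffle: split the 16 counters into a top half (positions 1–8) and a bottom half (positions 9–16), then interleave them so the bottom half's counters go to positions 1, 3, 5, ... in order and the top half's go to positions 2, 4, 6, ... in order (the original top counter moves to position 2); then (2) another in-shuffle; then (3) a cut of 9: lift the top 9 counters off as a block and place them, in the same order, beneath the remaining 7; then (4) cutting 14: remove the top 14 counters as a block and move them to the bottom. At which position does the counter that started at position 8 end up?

8

Track the counter from position 8 forward through each operation:
  after op 1 (in-shuffle): 8 → 16
  after op 2 (in-shuffle): 16 → 15
  after op 3 (cut 9): 15 → 6
  after op 4 (cut 14): 6 → 8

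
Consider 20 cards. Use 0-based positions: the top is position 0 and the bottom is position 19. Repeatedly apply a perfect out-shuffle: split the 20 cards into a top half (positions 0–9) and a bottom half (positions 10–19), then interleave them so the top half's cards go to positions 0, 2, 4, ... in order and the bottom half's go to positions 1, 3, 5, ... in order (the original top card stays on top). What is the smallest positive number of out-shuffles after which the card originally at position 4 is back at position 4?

18

Follow position 4 under repeated out-shuffles:
4 → 8 → 16 → 13 → 7 → 14 → 9 → 18 → 17 → 15 → 11 → 3 → 6 → 12 → 5 → 10 → 1 → 2 → 4
It first returns after 18 out-shuffles.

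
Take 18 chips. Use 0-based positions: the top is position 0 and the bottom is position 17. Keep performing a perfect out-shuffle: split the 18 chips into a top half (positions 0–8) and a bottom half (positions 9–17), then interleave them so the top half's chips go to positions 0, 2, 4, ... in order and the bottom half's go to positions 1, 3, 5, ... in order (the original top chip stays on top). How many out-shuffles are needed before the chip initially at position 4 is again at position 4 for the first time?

8

Follow position 4 under repeated out-shuffles:
4 → 8 → 16 → 15 → 13 → 9 → 1 → 2 → 4
It first returns after 8 out-shuffles.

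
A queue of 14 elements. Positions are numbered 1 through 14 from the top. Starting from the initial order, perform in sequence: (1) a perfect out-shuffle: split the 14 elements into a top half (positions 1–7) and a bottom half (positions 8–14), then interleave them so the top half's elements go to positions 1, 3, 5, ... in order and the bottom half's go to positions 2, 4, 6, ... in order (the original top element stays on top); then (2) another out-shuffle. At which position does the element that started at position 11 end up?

Track the element from position 11 forward through each operation:
  after op 1 (out-shuffle): 11 → 8
  after op 2 (out-shuffle): 8 → 2

2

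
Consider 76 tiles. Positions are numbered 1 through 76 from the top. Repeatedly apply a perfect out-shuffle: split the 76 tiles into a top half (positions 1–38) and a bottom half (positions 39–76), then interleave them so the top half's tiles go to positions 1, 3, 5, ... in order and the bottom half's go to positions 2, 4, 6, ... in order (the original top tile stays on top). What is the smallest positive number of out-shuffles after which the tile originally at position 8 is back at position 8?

Follow position 8 under repeated out-shuffles:
8 → 15 → 29 → 57 → 38 → 75 → 74 → 72 → 68 → 60 → 44 → 12 → 23 → 45 → 14 → 27 → 53 → 30 → 59 → 42 → 8
It first returns after 20 out-shuffles.

20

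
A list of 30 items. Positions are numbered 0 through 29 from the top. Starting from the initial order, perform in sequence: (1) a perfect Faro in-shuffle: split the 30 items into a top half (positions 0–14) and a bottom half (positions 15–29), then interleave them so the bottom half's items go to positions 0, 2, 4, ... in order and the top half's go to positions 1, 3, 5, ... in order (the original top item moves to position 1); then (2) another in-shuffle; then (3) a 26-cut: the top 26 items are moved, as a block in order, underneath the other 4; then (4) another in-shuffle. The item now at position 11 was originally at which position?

Undo the operations in reverse order, starting from position 11:
  undo op 4 (in-shuffle, from top half): 11 ← 5
  undo op 3 (cut 26): 5 ← 1
  undo op 2 (in-shuffle, from top half): 1 ← 0
  undo op 1 (in-shuffle, from bottom half): 0 ← 15
So the item at position 11 came from original position 15.

15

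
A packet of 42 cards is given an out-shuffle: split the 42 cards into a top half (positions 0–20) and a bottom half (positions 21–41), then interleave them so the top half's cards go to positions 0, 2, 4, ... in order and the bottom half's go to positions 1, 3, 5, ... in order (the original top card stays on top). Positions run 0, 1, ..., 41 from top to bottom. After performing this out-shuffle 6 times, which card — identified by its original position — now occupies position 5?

Work backwards from position 5, undoing one out-shuffle at a time:
5 ← 23 ← 32 ← 16 ← 8 ← 4 ← 2
So the card now at position 5 started at position 2.

2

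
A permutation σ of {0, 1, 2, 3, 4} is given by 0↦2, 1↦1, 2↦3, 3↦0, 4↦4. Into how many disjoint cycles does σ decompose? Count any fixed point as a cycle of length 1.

3

Cycle decomposition: (0 2 3) (1) (4).
3 cycles.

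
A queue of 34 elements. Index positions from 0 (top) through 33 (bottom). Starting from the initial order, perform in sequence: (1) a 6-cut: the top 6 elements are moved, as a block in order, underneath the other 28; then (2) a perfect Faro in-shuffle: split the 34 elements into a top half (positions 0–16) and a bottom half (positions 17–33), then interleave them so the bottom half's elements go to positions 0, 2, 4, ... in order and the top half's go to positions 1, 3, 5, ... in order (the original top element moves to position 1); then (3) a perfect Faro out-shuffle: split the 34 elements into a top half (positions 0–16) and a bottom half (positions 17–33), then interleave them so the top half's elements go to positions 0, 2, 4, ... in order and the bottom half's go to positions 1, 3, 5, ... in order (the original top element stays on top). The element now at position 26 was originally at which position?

12

Undo the operations in reverse order, starting from position 26:
  undo op 3 (out-shuffle, from top half): 26 ← 13
  undo op 2 (in-shuffle, from top half): 13 ← 6
  undo op 1 (cut 6): 6 ← 12
So the element at position 26 came from original position 12.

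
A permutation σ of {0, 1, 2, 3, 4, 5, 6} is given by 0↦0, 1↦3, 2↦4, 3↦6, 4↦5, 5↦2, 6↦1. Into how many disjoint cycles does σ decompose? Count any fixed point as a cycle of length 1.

3

Cycle decomposition: (0) (1 3 6) (2 4 5).
3 cycles.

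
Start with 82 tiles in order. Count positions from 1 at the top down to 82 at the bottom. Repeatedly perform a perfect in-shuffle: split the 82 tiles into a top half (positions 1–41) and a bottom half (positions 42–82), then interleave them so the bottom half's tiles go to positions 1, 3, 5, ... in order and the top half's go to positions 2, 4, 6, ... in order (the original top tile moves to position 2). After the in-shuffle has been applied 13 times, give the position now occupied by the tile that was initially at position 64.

60

Track position through each in-shuffle: 64 → 45 → 7 → 14 → 28 → ... (continuing for 13 shuffles total) → 60.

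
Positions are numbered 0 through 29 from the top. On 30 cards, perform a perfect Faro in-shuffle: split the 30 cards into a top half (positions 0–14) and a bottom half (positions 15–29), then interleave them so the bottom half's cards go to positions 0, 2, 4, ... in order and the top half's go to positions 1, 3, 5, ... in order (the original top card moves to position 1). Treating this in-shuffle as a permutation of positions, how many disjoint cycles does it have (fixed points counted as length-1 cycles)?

Trace each unvisited position around until it returns:
(0 1 3 7 15) (2 5 11 23 16) (4 9 19 8 17) (6 13 27 24 18) (10 21 12 25 20) (14 29 28 26 22)
6 cycles in total.

6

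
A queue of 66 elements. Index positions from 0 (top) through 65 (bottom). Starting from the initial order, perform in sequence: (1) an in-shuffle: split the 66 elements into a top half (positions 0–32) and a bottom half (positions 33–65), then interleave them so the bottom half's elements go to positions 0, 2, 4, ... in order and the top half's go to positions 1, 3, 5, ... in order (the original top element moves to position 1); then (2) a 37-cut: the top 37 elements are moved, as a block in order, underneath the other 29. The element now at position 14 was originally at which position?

25

Undo the operations in reverse order, starting from position 14:
  undo op 2 (cut 37): 14 ← 51
  undo op 1 (in-shuffle, from top half): 51 ← 25
So the element at position 14 came from original position 25.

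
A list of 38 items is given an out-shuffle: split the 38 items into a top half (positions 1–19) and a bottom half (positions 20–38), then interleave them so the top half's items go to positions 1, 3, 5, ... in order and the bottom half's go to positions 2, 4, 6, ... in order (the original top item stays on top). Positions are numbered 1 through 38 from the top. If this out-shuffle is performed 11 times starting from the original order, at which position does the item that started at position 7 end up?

Track the item's position through each out-shuffle:
7 → 13 → 25 → 12 → 23 → 8 → 15 → 29 → 20 → 2 → 3 → 5

5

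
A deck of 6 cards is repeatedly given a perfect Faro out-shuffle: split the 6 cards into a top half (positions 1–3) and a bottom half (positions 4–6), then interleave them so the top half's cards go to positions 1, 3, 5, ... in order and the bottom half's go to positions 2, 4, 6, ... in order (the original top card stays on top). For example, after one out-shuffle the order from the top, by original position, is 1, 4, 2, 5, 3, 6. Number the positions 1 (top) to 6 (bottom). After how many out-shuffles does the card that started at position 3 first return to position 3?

4

Follow position 3 under repeated out-shuffles:
3 → 5 → 4 → 2 → 3
It first returns after 4 out-shuffles.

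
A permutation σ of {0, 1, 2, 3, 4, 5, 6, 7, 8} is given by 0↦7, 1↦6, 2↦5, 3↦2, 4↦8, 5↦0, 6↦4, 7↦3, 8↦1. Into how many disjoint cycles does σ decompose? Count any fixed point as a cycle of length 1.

Cycle decomposition: (0 7 3 2 5) (1 6 4 8).
2 cycles.

2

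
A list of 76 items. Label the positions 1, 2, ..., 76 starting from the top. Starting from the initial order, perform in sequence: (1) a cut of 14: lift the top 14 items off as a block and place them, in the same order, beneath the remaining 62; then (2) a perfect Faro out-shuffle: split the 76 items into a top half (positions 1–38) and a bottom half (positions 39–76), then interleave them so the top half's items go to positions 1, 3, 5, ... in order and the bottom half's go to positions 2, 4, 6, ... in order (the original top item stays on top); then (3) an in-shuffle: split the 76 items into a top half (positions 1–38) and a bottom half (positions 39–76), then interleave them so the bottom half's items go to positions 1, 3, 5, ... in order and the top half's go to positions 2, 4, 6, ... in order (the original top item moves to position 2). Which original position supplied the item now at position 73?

Undo the operations in reverse order, starting from position 73:
  undo op 3 (in-shuffle, from bottom half): 73 ← 75
  undo op 2 (out-shuffle, from top half): 75 ← 38
  undo op 1 (cut 14): 38 ← 52
So the item at position 73 came from original position 52.

52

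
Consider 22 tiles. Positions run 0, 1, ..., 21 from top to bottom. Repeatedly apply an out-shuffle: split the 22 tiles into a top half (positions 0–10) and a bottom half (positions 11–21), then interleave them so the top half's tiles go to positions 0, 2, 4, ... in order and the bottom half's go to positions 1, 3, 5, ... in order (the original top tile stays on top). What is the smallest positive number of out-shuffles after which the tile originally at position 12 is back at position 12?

Follow position 12 under repeated out-shuffles:
12 → 3 → 6 → 12
It first returns after 3 out-shuffles.

3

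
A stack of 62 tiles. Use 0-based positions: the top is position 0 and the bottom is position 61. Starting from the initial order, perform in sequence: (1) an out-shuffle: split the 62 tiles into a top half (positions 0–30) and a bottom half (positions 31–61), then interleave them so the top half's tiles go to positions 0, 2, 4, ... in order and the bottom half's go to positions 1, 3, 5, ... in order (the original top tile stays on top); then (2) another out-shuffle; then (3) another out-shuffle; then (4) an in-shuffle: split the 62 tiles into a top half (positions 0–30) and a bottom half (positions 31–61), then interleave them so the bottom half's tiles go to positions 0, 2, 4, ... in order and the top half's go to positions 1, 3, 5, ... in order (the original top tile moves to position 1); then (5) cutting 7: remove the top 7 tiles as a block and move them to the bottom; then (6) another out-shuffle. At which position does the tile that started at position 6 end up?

Track the tile from position 6 forward through each operation:
  after op 1 (out-shuffle): 6 → 12
  after op 2 (out-shuffle): 12 → 24
  after op 3 (out-shuffle): 24 → 48
  after op 4 (in-shuffle): 48 → 34
  after op 5 (cut 7): 34 → 27
  after op 6 (out-shuffle): 27 → 54

54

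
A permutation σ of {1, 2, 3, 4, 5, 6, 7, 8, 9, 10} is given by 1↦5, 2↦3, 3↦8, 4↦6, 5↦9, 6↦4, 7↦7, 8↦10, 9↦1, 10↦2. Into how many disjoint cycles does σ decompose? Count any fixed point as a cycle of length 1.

Cycle decomposition: (1 5 9) (2 3 8 10) (4 6) (7).
4 cycles.

4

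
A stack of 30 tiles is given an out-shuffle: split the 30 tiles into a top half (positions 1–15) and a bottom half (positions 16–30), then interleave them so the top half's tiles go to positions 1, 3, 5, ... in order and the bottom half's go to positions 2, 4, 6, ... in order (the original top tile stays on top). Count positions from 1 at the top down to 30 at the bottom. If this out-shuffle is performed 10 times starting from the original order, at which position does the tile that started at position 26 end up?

Track the tile's position through each out-shuffle:
26 → 22 → 14 → 27 → 24 → 18 → 6 → 11 → 21 → 12 → 23

23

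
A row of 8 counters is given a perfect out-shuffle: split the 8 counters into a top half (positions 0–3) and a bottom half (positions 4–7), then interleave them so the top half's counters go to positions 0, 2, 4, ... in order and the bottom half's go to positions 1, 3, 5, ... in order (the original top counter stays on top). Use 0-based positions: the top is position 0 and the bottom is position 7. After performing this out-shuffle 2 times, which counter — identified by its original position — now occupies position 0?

0

Work backwards from position 0, undoing one out-shuffle at a time:
0 ← 0 ← 0
So the counter now at position 0 started at position 0.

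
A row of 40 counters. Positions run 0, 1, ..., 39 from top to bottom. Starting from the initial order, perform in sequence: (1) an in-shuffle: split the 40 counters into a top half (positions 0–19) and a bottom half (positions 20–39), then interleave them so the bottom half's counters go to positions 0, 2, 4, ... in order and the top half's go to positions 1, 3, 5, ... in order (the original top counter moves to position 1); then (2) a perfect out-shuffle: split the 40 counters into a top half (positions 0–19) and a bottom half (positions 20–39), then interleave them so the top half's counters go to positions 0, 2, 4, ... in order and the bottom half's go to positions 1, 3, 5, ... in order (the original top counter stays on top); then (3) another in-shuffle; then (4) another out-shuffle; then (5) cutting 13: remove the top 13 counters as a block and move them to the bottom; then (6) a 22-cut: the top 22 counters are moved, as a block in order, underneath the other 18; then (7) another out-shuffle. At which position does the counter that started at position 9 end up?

37

Track the counter from position 9 forward through each operation:
  after op 1 (in-shuffle): 9 → 19
  after op 2 (out-shuffle): 19 → 38
  after op 3 (in-shuffle): 38 → 36
  after op 4 (out-shuffle): 36 → 33
  after op 5 (cut 13): 33 → 20
  after op 6 (cut 22): 20 → 38
  after op 7 (out-shuffle): 38 → 37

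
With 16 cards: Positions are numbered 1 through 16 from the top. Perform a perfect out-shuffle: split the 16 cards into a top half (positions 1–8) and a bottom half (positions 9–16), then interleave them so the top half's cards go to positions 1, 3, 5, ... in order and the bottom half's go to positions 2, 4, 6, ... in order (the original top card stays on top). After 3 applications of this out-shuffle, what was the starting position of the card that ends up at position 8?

15

Work backwards from position 8, undoing one out-shuffle at a time:
8 ← 12 ← 14 ← 15
So the card now at position 8 started at position 15.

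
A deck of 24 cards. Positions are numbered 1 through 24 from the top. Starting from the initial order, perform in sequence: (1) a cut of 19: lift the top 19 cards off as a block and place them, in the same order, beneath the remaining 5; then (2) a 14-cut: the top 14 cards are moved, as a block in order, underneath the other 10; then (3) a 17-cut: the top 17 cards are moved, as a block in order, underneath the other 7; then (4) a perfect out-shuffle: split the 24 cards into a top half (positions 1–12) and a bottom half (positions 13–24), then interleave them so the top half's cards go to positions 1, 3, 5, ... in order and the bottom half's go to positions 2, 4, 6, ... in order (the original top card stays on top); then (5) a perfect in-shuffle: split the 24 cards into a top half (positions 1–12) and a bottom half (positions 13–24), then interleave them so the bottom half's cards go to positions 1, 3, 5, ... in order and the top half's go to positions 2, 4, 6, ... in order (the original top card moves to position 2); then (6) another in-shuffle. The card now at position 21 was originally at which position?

2

Undo the operations in reverse order, starting from position 21:
  undo op 6 (in-shuffle, from bottom half): 21 ← 23
  undo op 5 (in-shuffle, from bottom half): 23 ← 24
  undo op 4 (out-shuffle, from bottom half): 24 ← 24
  undo op 3 (cut 17): 24 ← 17
  undo op 2 (cut 14): 17 ← 7
  undo op 1 (cut 19): 7 ← 2
So the card at position 21 came from original position 2.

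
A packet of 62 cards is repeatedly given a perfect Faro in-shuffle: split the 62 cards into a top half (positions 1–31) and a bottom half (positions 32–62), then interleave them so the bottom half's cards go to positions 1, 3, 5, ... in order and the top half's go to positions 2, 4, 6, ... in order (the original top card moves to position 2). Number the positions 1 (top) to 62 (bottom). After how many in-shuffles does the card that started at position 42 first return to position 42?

Follow position 42 under repeated in-shuffles:
42 → 21 → 42
It first returns after 2 in-shuffles.

2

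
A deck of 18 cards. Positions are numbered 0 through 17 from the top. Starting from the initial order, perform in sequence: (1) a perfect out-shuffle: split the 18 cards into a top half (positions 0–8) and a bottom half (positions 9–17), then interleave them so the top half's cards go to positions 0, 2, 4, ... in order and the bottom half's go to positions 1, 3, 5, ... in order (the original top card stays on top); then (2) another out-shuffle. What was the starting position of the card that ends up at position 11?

7

Undo the operations in reverse order, starting from position 11:
  undo op 2 (out-shuffle, from bottom half): 11 ← 14
  undo op 1 (out-shuffle, from top half): 14 ← 7
So the card at position 11 came from original position 7.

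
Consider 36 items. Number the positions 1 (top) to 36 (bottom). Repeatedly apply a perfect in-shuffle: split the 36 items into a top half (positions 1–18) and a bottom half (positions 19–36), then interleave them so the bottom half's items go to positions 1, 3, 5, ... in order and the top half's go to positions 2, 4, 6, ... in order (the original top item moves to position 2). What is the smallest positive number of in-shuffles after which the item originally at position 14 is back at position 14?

36

Follow position 14 under repeated in-shuffles:
14 → 28 → 19 → 1 → 2 → 4 → 8 → 16 → ... → 14 (length 36)
It first returns after 36 in-shuffles.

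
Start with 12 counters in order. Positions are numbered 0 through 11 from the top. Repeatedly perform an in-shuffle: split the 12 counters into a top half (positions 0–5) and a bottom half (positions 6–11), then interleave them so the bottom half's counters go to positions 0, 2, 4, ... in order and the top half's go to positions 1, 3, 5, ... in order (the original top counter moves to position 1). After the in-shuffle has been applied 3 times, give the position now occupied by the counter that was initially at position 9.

Track the counter's position through each in-shuffle:
9 → 6 → 0 → 1

1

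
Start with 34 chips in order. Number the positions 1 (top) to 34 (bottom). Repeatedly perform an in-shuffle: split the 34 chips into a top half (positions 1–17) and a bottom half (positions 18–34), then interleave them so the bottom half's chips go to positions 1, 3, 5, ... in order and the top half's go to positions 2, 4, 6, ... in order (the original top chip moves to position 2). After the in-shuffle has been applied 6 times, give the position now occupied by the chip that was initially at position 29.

Track the chip's position through each in-shuffle:
29 → 23 → 11 → 22 → 9 → 18 → 1

1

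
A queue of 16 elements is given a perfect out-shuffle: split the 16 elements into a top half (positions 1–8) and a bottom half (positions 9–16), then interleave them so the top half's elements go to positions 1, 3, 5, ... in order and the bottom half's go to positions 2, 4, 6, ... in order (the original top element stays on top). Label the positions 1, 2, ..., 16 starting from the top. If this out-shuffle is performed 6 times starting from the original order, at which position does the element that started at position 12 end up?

15

Track the element's position through each out-shuffle:
12 → 8 → 15 → 14 → 12 → 8 → 15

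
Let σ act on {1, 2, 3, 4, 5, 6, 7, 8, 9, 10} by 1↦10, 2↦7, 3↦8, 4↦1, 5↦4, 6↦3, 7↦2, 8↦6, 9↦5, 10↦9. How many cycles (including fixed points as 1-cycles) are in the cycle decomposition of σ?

3

Cycle decomposition: (1 10 9 5 4) (2 7) (3 8 6).
3 cycles.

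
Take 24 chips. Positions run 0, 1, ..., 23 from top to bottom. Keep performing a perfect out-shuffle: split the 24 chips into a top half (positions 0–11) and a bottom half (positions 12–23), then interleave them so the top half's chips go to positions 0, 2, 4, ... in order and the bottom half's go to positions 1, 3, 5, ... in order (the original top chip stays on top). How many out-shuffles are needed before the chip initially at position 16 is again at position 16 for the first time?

11

Follow position 16 under repeated out-shuffles:
16 → 9 → 18 → 13 → 3 → 6 → 12 → 1 → 2 → 4 → 8 → 16
It first returns after 11 out-shuffles.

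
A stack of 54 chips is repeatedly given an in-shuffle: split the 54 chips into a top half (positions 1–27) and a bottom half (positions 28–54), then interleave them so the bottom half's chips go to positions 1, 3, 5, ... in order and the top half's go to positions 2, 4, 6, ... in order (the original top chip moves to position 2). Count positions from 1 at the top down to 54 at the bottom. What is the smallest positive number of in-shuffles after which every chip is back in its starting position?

20

The in-shuffle permutes the 54 positions with cycle lengths [4, 10, 20, 20].
Every chip is home exactly when every cycle has completed a whole number of laps, i.e. after lcm(4, 10, 20) = 20 in-shuffles.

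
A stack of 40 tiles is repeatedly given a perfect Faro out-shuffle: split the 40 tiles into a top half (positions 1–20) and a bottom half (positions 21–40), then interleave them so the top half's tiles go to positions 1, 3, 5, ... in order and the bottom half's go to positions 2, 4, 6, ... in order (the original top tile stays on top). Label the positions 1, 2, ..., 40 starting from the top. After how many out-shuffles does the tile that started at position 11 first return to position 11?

Follow position 11 under repeated out-shuffles:
11 → 21 → 2 → 3 → 5 → 9 → 17 → 33 → 26 → 12 → 23 → 6 → 11
It first returns after 12 out-shuffles.

12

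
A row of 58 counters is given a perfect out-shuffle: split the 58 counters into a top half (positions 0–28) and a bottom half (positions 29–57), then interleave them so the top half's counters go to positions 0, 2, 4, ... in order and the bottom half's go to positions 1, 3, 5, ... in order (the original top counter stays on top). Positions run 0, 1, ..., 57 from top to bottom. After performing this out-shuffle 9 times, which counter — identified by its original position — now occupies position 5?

52

Work backwards from position 5, undoing one out-shuffle at a time:
5 ← 31 ← 44 ← 22 ← 11 ← 34 ← 17 ← 37 ← 47 ← 52
So the counter now at position 5 started at position 52.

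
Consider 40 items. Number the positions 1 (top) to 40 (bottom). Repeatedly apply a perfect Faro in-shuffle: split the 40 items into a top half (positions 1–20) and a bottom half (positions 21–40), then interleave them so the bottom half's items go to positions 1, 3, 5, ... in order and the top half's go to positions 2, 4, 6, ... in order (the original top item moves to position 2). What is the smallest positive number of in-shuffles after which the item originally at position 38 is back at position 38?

20

Follow position 38 under repeated in-shuffles:
38 → 35 → 29 → 17 → 34 → 27 → 13 → 26 → 11 → 22 → 3 → 6 → 12 → 24 → 7 → 14 → 28 → 15 → 30 → 19 → 38
It first returns after 20 in-shuffles.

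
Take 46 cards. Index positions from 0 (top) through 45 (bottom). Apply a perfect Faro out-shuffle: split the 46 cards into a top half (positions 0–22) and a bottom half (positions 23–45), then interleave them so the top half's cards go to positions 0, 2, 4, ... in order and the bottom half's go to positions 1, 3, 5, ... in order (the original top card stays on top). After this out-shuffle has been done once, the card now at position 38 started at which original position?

19

Work backwards from position 38, undoing one out-shuffle at a time:
38 ← 19
So the card now at position 38 started at position 19.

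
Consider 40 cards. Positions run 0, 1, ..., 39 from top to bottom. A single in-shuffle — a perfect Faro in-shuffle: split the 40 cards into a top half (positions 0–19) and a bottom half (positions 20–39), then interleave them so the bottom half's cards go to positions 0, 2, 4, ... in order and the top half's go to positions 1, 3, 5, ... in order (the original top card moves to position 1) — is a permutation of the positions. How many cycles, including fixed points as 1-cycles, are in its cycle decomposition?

Trace each unvisited position around until it returns:
(0 1 3 7 15 31 ... len 20) (2 5 11 23 6 13 ... len 20)
2 cycles in total.

2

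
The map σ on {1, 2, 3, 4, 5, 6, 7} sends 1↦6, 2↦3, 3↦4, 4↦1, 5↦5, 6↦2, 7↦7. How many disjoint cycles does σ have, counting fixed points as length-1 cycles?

Cycle decomposition: (1 6 2 3 4) (5) (7).
3 cycles.

3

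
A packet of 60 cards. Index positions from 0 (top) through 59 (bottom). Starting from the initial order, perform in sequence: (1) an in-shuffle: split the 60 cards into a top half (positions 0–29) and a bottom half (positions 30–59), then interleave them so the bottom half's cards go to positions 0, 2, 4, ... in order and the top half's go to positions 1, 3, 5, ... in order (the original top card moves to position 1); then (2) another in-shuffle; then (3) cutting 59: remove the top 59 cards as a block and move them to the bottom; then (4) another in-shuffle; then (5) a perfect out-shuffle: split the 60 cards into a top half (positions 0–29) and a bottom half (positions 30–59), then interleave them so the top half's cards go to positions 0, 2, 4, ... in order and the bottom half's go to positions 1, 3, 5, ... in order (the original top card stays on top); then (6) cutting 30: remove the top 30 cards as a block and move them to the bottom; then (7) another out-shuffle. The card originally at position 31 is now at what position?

Track the card from position 31 forward through each operation:
  after op 1 (in-shuffle): 31 → 2
  after op 2 (in-shuffle): 2 → 5
  after op 3 (cut 59): 5 → 6
  after op 4 (in-shuffle): 6 → 13
  after op 5 (out-shuffle): 13 → 26
  after op 6 (cut 30): 26 → 56
  after op 7 (out-shuffle): 56 → 53

53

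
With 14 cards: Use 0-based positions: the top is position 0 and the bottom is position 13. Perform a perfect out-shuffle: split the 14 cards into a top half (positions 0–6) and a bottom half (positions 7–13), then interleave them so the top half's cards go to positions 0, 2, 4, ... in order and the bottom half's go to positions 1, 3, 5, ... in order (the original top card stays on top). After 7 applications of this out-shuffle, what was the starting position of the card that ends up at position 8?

9

Work backwards from position 8, undoing one out-shuffle at a time:
8 ← 4 ← 2 ← 1 ← 7 ← 10 ← 5 ← 9
So the card now at position 8 started at position 9.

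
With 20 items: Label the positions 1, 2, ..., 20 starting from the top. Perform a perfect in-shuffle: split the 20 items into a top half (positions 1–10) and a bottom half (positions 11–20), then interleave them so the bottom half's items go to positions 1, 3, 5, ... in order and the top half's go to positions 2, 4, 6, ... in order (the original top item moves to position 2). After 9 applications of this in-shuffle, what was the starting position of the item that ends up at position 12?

12

Work backwards from position 12, undoing one in-shuffle at a time:
12 ← 6 ← 3 ← 12 ← 6 ← 3 ← 12 ← 6 ← 3 ← 12
So the item now at position 12 started at position 12.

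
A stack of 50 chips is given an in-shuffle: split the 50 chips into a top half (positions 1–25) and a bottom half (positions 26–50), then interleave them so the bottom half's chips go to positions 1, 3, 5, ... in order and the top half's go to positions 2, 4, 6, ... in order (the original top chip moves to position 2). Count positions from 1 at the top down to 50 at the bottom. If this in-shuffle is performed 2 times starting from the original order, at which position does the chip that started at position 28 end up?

10

Track the chip's position through each in-shuffle:
28 → 5 → 10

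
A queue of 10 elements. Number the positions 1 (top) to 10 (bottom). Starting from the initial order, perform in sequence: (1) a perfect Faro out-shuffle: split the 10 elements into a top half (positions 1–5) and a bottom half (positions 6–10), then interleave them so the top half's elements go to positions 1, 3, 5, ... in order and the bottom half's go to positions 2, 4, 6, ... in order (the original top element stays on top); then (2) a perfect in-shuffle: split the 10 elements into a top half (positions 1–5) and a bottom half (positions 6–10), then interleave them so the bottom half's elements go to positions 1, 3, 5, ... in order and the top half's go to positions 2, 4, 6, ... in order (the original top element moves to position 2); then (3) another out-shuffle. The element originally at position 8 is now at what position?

Track the element from position 8 forward through each operation:
  after op 1 (out-shuffle): 8 → 6
  after op 2 (in-shuffle): 6 → 1
  after op 3 (out-shuffle): 1 → 1

1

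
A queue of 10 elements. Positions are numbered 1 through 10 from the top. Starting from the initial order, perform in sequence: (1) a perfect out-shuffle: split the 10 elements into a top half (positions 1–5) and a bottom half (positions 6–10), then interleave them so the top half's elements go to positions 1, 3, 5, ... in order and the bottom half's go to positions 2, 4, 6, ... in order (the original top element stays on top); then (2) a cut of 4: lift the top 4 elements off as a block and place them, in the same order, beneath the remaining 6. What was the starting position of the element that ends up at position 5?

Undo the operations in reverse order, starting from position 5:
  undo op 2 (cut 4): 5 ← 9
  undo op 1 (out-shuffle, from top half): 9 ← 5
So the element at position 5 came from original position 5.

5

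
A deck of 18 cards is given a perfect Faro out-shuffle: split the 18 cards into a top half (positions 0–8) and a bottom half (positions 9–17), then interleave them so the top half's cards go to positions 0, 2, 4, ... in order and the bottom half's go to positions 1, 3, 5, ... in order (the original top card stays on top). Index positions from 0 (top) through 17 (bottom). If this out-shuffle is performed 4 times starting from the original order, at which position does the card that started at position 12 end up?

5

Track the card's position through each out-shuffle:
12 → 7 → 14 → 11 → 5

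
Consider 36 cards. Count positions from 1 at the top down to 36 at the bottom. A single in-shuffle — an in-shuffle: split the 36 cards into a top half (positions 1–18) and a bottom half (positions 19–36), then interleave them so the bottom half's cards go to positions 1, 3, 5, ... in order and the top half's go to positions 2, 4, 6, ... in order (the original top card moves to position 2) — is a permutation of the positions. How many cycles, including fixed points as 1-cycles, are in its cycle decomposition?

Trace each unvisited position around until it returns:
(1 2 4 8 16 32 ... len 36)
1 cycle in total.

1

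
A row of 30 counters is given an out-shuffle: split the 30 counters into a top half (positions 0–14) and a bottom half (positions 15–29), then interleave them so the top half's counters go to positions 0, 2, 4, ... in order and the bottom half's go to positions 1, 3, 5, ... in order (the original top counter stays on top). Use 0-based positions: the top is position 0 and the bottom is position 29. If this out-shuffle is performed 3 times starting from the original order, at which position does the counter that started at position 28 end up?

Track the counter's position through each out-shuffle:
28 → 27 → 25 → 21

21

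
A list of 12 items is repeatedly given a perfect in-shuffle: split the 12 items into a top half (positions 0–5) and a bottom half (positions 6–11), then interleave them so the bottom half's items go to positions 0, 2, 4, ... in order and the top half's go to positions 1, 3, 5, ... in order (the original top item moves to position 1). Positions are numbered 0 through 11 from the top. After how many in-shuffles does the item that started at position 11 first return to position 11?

12

Follow position 11 under repeated in-shuffles:
11 → 10 → 8 → 4 → 9 → 6 → 0 → 1 → 3 → 7 → 2 → 5 → 11
It first returns after 12 in-shuffles.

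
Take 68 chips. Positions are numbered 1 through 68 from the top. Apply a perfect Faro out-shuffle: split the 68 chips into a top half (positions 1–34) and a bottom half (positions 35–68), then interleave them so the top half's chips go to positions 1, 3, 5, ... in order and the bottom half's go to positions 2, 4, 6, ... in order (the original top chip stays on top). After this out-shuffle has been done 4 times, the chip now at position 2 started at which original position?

22

Work backwards from position 2, undoing one out-shuffle at a time:
2 ← 35 ← 18 ← 43 ← 22
So the chip now at position 2 started at position 22.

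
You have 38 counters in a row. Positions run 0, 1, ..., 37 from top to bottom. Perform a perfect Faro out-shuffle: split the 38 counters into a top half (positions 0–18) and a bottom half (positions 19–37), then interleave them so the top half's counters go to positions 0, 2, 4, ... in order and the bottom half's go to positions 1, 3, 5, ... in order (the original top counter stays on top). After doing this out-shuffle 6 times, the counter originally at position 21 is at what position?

Track the counter's position through each out-shuffle:
21 → 5 → 10 → 20 → 3 → 6 → 12

12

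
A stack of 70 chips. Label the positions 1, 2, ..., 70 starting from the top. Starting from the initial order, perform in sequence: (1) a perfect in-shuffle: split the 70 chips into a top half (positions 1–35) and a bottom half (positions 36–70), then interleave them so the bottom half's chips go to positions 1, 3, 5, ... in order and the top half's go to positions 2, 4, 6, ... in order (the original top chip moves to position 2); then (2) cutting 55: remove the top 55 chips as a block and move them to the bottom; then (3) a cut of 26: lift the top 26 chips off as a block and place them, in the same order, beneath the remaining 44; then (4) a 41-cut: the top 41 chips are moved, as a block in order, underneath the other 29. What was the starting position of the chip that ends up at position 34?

8

Undo the operations in reverse order, starting from position 34:
  undo op 4 (cut 41): 34 ← 5
  undo op 3 (cut 26): 5 ← 31
  undo op 2 (cut 55): 31 ← 16
  undo op 1 (in-shuffle, from top half): 16 ← 8
So the chip at position 34 came from original position 8.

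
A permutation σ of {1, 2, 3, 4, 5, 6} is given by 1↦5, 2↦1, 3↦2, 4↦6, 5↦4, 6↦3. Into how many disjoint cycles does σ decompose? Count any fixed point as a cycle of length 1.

Cycle decomposition: (1 5 4 6 3 2).
1 cycle.

1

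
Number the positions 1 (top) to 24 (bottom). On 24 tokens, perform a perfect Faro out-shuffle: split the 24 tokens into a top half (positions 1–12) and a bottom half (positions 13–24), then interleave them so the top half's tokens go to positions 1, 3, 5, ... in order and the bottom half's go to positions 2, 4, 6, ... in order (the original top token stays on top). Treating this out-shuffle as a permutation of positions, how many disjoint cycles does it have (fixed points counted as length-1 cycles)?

4

Trace each unvisited position around until it returns:
(1) (2 3 5 9 17 10 ... len 11) (6 11 21 18 12 23 ... len 11) (24)
4 cycles in total.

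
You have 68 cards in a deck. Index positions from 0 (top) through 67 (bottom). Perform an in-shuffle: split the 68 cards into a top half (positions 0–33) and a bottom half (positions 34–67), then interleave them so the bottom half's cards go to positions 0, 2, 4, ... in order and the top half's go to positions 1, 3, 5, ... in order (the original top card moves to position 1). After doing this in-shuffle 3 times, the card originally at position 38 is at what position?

Track the card's position through each in-shuffle:
38 → 8 → 17 → 35

35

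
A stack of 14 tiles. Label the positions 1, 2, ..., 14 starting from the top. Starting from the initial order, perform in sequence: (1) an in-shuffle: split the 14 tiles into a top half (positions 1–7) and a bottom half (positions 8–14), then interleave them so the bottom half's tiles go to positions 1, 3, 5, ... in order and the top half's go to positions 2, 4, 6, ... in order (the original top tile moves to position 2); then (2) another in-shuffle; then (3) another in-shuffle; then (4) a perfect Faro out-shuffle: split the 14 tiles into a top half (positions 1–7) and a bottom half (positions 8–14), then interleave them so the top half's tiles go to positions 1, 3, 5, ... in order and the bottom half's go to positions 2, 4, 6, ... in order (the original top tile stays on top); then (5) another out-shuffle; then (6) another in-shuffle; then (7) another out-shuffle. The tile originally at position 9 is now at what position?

Track the tile from position 9 forward through each operation:
  after op 1 (in-shuffle): 9 → 3
  after op 2 (in-shuffle): 3 → 6
  after op 3 (in-shuffle): 6 → 12
  after op 4 (out-shuffle): 12 → 10
  after op 5 (out-shuffle): 10 → 6
  after op 6 (in-shuffle): 6 → 12
  after op 7 (out-shuffle): 12 → 10

10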